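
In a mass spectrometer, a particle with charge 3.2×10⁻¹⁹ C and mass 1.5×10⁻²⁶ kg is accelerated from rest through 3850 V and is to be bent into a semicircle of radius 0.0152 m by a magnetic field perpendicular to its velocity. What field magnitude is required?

B ≈ 1.25 T

v = √(2|q|V/m) = √(2·3.2×10⁻¹⁹·3850/1.5×10⁻²⁶) ≈ 4.053×10⁵ m/s.
B = mv/(|q|r) = (1.5×10⁻²⁶)(4.053×10⁵)/((3.2×10⁻¹⁹)(0.0152)) ≈ 1.25 T.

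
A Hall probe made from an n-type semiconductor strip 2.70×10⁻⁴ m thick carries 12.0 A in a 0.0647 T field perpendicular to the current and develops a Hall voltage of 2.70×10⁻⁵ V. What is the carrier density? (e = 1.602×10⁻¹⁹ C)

n ≈ 6.65×10²⁶ m⁻³

From V_H = IB/(n e t), n = IB/(V_H e t).
n = (12.0)(0.0647)/((2.70×10⁻⁵)(1.602×10⁻¹⁹)(2.70×10⁻⁴)) ≈ 6.65×10²⁶ m⁻³.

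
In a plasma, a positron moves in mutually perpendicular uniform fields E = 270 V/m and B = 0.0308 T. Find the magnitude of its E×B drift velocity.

The E×B drift speed is v_d = E/B.
v_d = 270/0.0308 = 8770 m/s.

v_d ≈ 8770 m/s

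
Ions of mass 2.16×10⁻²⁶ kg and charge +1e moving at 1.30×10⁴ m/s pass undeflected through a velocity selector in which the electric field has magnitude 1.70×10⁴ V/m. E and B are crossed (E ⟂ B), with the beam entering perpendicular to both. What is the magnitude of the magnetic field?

Balance of forces in the selector: qE = qvB ⇒ B = E/v.
B = 1.70×10⁴/1.30×10⁴ = 1.31 T.

B = 1.31 T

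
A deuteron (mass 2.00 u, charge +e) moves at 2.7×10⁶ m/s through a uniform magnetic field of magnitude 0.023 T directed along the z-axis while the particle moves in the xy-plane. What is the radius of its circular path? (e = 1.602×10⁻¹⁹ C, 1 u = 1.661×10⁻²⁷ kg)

r ≈ 2.4 m

The magnetic force provides the centripetal force: |q|vB = mv²/r.
r = mv/(|q|B) = (3.322×10⁻²⁷)(2.7×10⁶)/((1.602×10⁻¹⁹)(0.023)) ≈ 2.4 m.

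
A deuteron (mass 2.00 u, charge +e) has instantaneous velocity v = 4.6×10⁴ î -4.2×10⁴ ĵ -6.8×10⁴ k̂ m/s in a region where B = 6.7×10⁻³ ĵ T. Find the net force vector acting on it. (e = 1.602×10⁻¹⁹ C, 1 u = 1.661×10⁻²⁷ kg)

v×B = (456, 0, 308) N/C.
F = q v×B = (1.602×10⁻¹⁹ C)·(456, 0, 308) = (7.30×10⁻¹⁷, 0, 4.94×10⁻¹⁷) N.

F ≈ (7.30×10⁻¹⁷, 0, 4.94×10⁻¹⁷) N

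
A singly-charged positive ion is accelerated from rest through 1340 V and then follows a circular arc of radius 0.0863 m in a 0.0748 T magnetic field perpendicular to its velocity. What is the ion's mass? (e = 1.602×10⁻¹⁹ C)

Combine |q|V = ½mv² and r = mv/(|q|B): eliminate v to get m = qB²r²/(2V).
m = (1.602×10⁻¹⁹)(0.0748)²(0.0863)²/(2·1340) ≈ 2.49×10⁻²⁷ kg.

m ≈ 2.49×10⁻²⁷ kg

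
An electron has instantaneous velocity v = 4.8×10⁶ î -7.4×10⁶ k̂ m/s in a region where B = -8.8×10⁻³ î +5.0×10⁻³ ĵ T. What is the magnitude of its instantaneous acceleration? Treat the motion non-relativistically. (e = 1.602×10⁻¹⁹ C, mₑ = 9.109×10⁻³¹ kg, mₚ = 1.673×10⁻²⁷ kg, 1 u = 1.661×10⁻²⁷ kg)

|a| ≈ 1.38×10¹⁶ m/s²

v×B = (3.70×10⁴, 6.51×10⁴, 2.40×10⁴) N/C.
F = q v×B = (−1.602×10⁻¹⁹ C)·(3.70×10⁴, 6.51×10⁴, 2.40×10⁴) = (-5.93×10⁻¹⁵, -1.04×10⁻¹⁴, -3.84×10⁻¹⁵) N.
|a| = |F|/m = 1.260×10⁻¹⁴/9.109×10⁻³¹ ≈ 1.38×10¹⁶ m/s².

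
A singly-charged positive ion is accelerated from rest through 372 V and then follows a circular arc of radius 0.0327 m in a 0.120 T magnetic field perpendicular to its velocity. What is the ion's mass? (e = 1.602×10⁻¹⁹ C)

m ≈ 3.32×10⁻²⁷ kg

Combine |q|V = ½mv² and r = mv/(|q|B): eliminate v to get m = qB²r²/(2V).
m = (1.602×10⁻¹⁹)(0.120)²(0.0327)²/(2·372) ≈ 3.32×10⁻²⁷ kg.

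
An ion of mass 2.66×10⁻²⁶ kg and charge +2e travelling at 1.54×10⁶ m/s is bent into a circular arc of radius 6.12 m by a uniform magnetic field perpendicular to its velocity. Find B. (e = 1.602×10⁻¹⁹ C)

B ≈ 0.0209 T

From |q|vB = mv²/r, B = mv/(|q|r).
B = (2.66×10⁻²⁶)(1.54×10⁶)/((3.204×10⁻¹⁹)(6.12)) ≈ 0.0209 T.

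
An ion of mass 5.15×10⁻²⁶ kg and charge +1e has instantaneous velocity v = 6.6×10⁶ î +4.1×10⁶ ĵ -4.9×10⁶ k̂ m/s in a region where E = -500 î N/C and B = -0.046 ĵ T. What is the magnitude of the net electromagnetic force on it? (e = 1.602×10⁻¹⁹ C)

|F| ≈ 6.06×10⁻¹⁴ N

v×B = (-2.25×10⁵, 0, -3.04×10⁵) N/C.
E + v×B = (-2.26×10⁵, 0, -3.04×10⁵) N/C.
F = q(E + v×B) = (1.602×10⁻¹⁹ C)·(-2.26×10⁵, 0, -3.04×10⁵) = (-3.62×10⁻¹⁴, 0, -4.86×10⁻¹⁴) N.
|F| = 6.06×10⁻¹⁴ N.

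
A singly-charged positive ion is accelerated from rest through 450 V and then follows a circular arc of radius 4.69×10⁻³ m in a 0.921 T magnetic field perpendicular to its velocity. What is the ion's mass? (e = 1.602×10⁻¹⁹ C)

m ≈ 3.32×10⁻²⁷ kg

Combine |q|V = ½mv² and r = mv/(|q|B): eliminate v to get m = qB²r²/(2V).
m = (1.602×10⁻¹⁹)(0.921)²(4.69×10⁻³)²/(2·450) ≈ 3.32×10⁻²⁷ kg.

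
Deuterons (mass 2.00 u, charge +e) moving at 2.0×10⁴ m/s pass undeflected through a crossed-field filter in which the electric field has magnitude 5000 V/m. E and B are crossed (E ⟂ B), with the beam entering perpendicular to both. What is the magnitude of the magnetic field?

Balance of forces in the selector: qE = qvB ⇒ B = E/v.
B = 5000/2.0×10⁴ = 0.25 T.

B = 0.25 T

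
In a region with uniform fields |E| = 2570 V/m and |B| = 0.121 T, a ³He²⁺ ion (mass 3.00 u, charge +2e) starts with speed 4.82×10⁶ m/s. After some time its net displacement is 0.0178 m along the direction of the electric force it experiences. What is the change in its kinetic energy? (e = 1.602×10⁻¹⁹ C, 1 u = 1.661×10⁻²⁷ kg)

The magnetic force is always ⟂ v and does no work; only the electric force changes KE.
ΔKE = F_E · d = |q|E d = (3.204×10⁻¹⁹)(2570)(0.0178) ≈ 1.47×10⁻¹⁷ J.

ΔKE ≈ 1.47×10⁻¹⁷ J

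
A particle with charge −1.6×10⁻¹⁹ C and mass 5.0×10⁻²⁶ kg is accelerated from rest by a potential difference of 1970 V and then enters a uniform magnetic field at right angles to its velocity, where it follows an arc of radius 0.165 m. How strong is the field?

B ≈ 0.213 T

v = √(2|q|V/m) = √(2·1.6×10⁻¹⁹·1970/5.0×10⁻²⁶) ≈ 1.123×10⁵ m/s.
B = mv/(|q|r) = (5.0×10⁻²⁶)(1.123×10⁵)/((1.6×10⁻¹⁹)(0.165)) ≈ 0.213 T.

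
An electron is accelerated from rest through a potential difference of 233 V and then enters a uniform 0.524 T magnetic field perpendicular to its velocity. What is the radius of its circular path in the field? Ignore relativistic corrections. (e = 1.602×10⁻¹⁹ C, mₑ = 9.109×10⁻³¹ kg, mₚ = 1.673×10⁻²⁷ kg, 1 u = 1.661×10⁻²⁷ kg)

r ≈ 9.82×10⁻⁵ m

Acceleration: |q|V = ½mv² ⇒ v = √(2|q|V/m) = √(2·1.602×10⁻¹⁹·233/9.109×10⁻³¹) ≈ 9.053×10⁶ m/s.
In the field: r = mv/(|q|B) = (9.109×10⁻³¹)(9.053×10⁶)/((1.602×10⁻¹⁹)(0.524)) ≈ 9.82×10⁻⁵ m.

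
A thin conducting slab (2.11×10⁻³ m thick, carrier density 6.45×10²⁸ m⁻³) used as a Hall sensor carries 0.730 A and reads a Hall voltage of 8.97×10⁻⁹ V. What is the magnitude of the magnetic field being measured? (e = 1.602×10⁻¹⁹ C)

From V_H = IB/(n e t), B = V_H n e t / I.
B = (8.97×10⁻⁹)(6.45×10²⁸)(1.602×10⁻¹⁹)(2.11×10⁻³)/0.730 ≈ 0.268 T.

B ≈ 0.268 T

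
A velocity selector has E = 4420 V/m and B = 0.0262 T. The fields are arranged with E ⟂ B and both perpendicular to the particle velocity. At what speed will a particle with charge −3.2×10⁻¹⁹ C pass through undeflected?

For undeflected motion the electric and magnetic forces balance: qE = qvB.
v = E/B = 4420/0.0262 = 1.69×10⁵ m/s.

v = 1.69×10⁵ m/s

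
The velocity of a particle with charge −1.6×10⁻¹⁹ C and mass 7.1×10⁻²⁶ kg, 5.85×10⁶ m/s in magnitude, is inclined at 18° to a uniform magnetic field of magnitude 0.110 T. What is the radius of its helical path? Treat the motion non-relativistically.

v⊥ = v sinθ = 5.85×10⁶·sin18° ≈ 1.808×10⁶ m/s.
r = m v⊥/(|q|B) = (7.1×10⁻²⁶)(1.808×10⁶)/((1.6×10⁻¹⁹)(0.110)) ≈ 7.29 m.

r ≈ 7.29 m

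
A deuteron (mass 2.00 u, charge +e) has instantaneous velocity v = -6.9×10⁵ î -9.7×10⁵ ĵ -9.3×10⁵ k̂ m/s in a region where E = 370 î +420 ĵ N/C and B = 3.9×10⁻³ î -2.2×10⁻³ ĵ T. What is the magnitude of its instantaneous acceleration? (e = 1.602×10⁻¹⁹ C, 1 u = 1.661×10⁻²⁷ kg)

v×B = (-2050, -3630, 5300) N/C.
E + v×B = (-1680, -3210, 5300) N/C.
F = q(E + v×B) = (1.602×10⁻¹⁹ C)·(-1680, -3210, 5300) = (-2.68×10⁻¹⁶, -5.14×10⁻¹⁶, 8.49×10⁻¹⁶) N.
|a| = |F|/m = 1.028×10⁻¹⁵/3.322×10⁻²⁷ ≈ 3.10×10¹¹ m/s².

|a| ≈ 3.10×10¹¹ m/s²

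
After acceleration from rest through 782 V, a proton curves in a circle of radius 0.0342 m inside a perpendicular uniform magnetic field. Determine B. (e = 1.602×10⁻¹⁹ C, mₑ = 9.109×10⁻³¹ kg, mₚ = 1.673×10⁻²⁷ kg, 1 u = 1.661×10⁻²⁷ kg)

B ≈ 0.118 T

v = √(2|q|V/m) = √(2·1.602×10⁻¹⁹·782/1.673×10⁻²⁷) ≈ 3.870×10⁵ m/s.
B = mv/(|q|r) = (1.673×10⁻²⁷)(3.870×10⁵)/((1.602×10⁻¹⁹)(0.0342)) ≈ 0.118 T.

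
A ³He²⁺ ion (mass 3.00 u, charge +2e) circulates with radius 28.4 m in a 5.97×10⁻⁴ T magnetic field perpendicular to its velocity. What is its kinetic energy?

v = |q|Br/m, then KE = ½mv² = (qBr)²/(2m).
v = (3.204×10⁻¹⁹)(5.97×10⁻⁴)(28.4)/4.983×10⁻²⁷ ≈ 1.090×10⁶ m/s.
KE = ½(4.983×10⁻²⁷)(1.090×10⁶)² ≈ 2.96×10⁻¹⁵ J.

KE ≈ 2.96×10⁻¹⁵ J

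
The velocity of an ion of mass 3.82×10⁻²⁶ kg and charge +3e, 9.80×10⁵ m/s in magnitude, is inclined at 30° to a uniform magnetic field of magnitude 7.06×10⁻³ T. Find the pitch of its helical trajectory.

v∥ = v cosθ = 9.80×10⁵·cos30° ≈ 8.487×10⁵ m/s.
T = 2πm/(|q|B) = 2π(3.82×10⁻²⁶)/((4.806×10⁻¹⁹)(7.06×10⁻³)) ≈ 7.074×10⁻⁵ s.
pitch = v∥ T = (8.487×10⁵)(7.074×10⁻⁵) ≈ 60.0 m.

p ≈ 60.0 m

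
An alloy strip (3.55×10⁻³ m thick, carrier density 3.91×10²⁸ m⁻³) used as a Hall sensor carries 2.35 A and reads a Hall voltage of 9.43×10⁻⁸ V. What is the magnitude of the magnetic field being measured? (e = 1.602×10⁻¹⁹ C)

From V_H = IB/(n e t), B = V_H n e t / I.
B = (9.43×10⁻⁸)(3.91×10²⁸)(1.602×10⁻¹⁹)(3.55×10⁻³)/2.35 ≈ 0.892 T.

B ≈ 0.892 T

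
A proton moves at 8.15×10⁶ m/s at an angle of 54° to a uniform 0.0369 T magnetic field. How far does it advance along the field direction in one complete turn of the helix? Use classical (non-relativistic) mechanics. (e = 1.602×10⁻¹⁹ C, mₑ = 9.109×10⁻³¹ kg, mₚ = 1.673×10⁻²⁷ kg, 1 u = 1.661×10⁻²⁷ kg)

p ≈ 8.52 m

v∥ = v cosθ = 8.15×10⁶·cos54° ≈ 4.790×10⁶ m/s.
T = 2πm/(|q|B) = 2π(1.673×10⁻²⁷)/((1.602×10⁻¹⁹)(0.0369)) ≈ 1.778×10⁻⁶ s.
pitch = v∥ T = (4.790×10⁶)(1.778×10⁻⁶) ≈ 8.52 m.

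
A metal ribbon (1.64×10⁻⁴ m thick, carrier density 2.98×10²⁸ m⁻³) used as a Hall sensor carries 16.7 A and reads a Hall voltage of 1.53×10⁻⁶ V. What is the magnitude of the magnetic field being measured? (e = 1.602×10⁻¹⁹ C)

From V_H = IB/(n e t), B = V_H n e t / I.
B = (1.53×10⁻⁶)(2.98×10²⁸)(1.602×10⁻¹⁹)(1.64×10⁻⁴)/16.7 ≈ 0.0717 T.

B ≈ 0.0717 T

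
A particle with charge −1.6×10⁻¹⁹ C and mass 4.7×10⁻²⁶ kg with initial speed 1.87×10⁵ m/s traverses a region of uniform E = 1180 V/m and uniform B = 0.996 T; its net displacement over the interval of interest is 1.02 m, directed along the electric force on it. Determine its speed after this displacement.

v_f ≈ 2.08×10⁵ m/s

B does no work; ΔKE = |q|E d.
½mv_f² = ½mv₀² + |q|Ed = ½(4.7×10⁻²⁶)(1.87×10⁵)² + (1.6×10⁻¹⁹)(1180)(1.02) ≈ 8.218×10⁻¹⁶ J + 1.926×10⁻¹⁶ J ≈ 1.014×10⁻¹⁵ J.
v_f = √(2·1.014×10⁻¹⁵/4.7×10⁻²⁶) ≈ 2.08×10⁵ m/s.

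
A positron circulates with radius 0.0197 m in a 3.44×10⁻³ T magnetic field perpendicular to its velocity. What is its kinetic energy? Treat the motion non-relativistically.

v = |q|Br/m, then KE = ½mv² = (qBr)²/(2m).
v = (1.602×10⁻¹⁹)(3.44×10⁻³)(0.0197)/9.109×10⁻³¹ ≈ 1.192×10⁷ m/s.
KE = ½(9.109×10⁻³¹)(1.192×10⁷)² ≈ 6.47×10⁻¹⁷ J = 404 eV.

KE ≈ 404 eV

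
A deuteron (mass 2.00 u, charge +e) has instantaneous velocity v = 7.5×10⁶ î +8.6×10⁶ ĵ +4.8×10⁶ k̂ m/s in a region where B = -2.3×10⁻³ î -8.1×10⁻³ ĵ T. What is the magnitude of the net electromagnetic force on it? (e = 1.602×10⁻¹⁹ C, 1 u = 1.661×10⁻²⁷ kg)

|F| ≈ 9.22×10⁻¹⁵ N

v×B = (3.89×10⁴, -1.10×10⁴, -4.10×10⁴) N/C.
F = q v×B = (1.602×10⁻¹⁹ C)·(3.89×10⁴, -1.10×10⁴, -4.10×10⁴) = (6.23×10⁻¹⁵, -1.77×10⁻¹⁵, -6.56×10⁻¹⁵) N.
|F| = 9.22×10⁻¹⁵ N.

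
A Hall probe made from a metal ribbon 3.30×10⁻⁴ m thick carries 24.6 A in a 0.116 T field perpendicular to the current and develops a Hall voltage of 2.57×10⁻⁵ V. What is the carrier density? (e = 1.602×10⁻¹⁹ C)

From V_H = IB/(n e t), n = IB/(V_H e t).
n = (24.6)(0.116)/((2.57×10⁻⁵)(1.602×10⁻¹⁹)(3.30×10⁻⁴)) ≈ 2.10×10²⁷ m⁻³.

n ≈ 2.10×10²⁷ m⁻³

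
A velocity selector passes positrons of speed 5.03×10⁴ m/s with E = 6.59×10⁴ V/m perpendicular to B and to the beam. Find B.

B = 1.31 T

Balance of forces in the selector: qE = qvB ⇒ B = E/v.
B = 6.59×10⁴/5.03×10⁴ = 1.31 T.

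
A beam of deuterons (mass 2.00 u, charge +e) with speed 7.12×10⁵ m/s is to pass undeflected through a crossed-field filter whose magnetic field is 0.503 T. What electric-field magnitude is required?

For straight-line motion qE = qvB, so E = vB.
E = 7.12×10⁵ × 0.503 = 3.58×10⁵ V/m.

E = 3.58×10⁵ V/m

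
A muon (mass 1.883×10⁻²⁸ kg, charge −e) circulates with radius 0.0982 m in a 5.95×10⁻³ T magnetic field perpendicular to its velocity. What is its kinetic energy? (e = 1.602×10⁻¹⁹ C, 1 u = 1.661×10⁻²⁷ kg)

KE ≈ 145 eV

v = |q|Br/m, then KE = ½mv² = (qBr)²/(2m).
v = (1.602×10⁻¹⁹)(5.95×10⁻³)(0.0982)/1.883×10⁻²⁸ ≈ 4.971×10⁵ m/s.
KE = ½(1.883×10⁻²⁸)(4.971×10⁵)² ≈ 2.33×10⁻¹⁷ J = 145 eV.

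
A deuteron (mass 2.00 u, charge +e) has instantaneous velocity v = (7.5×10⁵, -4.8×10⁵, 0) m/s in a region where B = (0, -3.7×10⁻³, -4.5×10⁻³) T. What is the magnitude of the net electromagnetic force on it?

v×B = (2160, 3370, -2780) N/C.
F = q v×B = (1.602×10⁻¹⁹ C)·(2160, 3370, -2780) = (3.46×10⁻¹⁶, 5.41×10⁻¹⁶, -4.45×10⁻¹⁶) N.
|F| = 7.81×10⁻¹⁶ N.

|F| ≈ 7.81×10⁻¹⁶ N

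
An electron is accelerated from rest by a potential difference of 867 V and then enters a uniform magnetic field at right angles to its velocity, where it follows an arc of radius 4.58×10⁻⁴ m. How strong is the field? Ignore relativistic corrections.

B ≈ 0.217 T

v = √(2|q|V/m) = √(2·1.602×10⁻¹⁹·867/9.109×10⁻³¹) ≈ 1.746×10⁷ m/s.
B = mv/(|q|r) = (9.109×10⁻³¹)(1.746×10⁷)/((1.602×10⁻¹⁹)(4.58×10⁻⁴)) ≈ 0.217 T.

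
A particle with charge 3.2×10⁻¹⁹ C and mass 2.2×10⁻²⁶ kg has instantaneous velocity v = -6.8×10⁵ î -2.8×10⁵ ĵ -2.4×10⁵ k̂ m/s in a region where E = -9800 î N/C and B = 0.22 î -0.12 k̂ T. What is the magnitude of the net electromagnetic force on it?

v×B = (3.36×10⁴, -1.34×10⁵, 6.16×10⁴) N/C.
E + v×B = (2.38×10⁴, -1.34×10⁵, 6.16×10⁴) N/C.
F = q(E + v×B) = (3.2×10⁻¹⁹ C)·(2.38×10⁴, -1.34×10⁵, 6.16×10⁴) = (7.62×10⁻¹⁵, -4.30×10⁻¹⁴, 1.97×10⁻¹⁴) N.
|F| = 4.79×10⁻¹⁴ N.

|F| ≈ 4.79×10⁻¹⁴ N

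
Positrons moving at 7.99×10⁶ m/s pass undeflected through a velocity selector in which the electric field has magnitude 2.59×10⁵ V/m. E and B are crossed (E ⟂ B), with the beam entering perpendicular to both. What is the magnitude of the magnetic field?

Balance of forces in the selector: qE = qvB ⇒ B = E/v.
B = 2.59×10⁵/7.99×10⁶ = 0.0324 T.

B = 0.0324 T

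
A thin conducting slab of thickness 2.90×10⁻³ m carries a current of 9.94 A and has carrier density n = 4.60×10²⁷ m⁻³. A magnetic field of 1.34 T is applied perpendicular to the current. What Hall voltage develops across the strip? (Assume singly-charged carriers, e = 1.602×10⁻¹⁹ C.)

V_H ≈ 6.23×10⁻⁶ V

V_H = IB/(n e t).
V_H = (9.94)(1.34)/((4.60×10²⁷)(1.602×10⁻¹⁹)(2.90×10⁻³)) ≈ 6.23×10⁻⁶ V.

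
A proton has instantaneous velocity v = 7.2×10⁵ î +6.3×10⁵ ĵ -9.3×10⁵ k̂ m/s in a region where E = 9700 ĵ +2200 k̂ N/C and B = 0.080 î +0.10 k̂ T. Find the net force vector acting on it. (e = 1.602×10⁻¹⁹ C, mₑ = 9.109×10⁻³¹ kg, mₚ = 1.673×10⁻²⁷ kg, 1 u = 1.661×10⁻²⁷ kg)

F ≈ (1.01×10⁻¹⁴, -2.19×10⁻¹⁴, -7.72×10⁻¹⁵) N

v×B = (6.30×10⁴, -1.46×10⁵, -5.04×10⁴) N/C.
E + v×B = (6.30×10⁴, -1.37×10⁵, -4.82×10⁴) N/C.
F = q(E + v×B) = (1.602×10⁻¹⁹ C)·(6.30×10⁴, -1.37×10⁵, -4.82×10⁴) = (1.01×10⁻¹⁴, -2.19×10⁻¹⁴, -7.72×10⁻¹⁵) N.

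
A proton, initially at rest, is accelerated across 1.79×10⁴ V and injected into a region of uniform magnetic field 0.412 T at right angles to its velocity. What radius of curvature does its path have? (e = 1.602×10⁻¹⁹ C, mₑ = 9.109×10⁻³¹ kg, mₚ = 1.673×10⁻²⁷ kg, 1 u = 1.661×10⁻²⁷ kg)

Acceleration: |q|V = ½mv² ⇒ v = √(2|q|V/m) = √(2·1.602×10⁻¹⁹·1.79×10⁴/1.673×10⁻²⁷) ≈ 1.852×10⁶ m/s.
In the field: r = mv/(|q|B) = (1.673×10⁻²⁷)(1.852×10⁶)/((1.602×10⁻¹⁹)(0.412)) ≈ 0.0469 m.

r ≈ 0.0469 m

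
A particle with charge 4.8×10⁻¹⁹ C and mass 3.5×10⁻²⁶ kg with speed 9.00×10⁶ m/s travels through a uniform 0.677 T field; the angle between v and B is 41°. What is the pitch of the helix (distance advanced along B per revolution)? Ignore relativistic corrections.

v∥ = v cosθ = 9.00×10⁶·cos41° ≈ 6.792×10⁶ m/s.
T = 2πm/(|q|B) = 2π(3.5×10⁻²⁶)/((4.8×10⁻¹⁹)(0.677)) ≈ 6.767×10⁻⁷ s.
pitch = v∥ T = (6.792×10⁶)(6.767×10⁻⁷) ≈ 4.60 m.

p ≈ 4.60 m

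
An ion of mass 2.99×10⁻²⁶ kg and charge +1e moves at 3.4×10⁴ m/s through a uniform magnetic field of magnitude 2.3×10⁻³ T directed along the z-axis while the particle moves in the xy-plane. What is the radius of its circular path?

r ≈ 2.8 m

The magnetic force provides the centripetal force: |q|vB = mv²/r.
r = mv/(|q|B) = (2.99×10⁻²⁶)(3.4×10⁴)/((1.602×10⁻¹⁹)(2.3×10⁻³)) ≈ 2.8 m.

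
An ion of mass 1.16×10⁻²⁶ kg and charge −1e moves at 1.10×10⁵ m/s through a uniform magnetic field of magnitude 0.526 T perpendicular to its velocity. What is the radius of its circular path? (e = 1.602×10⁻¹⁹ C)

The magnetic force provides the centripetal force: |q|vB = mv²/r.
r = mv/(|q|B) = (1.16×10⁻²⁶)(1.10×10⁵)/((1.602×10⁻¹⁹)(0.526)) ≈ 0.0151 m.

r ≈ 0.0151 m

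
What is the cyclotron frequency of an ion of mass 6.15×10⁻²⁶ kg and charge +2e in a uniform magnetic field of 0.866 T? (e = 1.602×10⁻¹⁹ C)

f = |q|B/(2πm).
f = (3.204×10⁻¹⁹)(0.866)/(2π·6.15×10⁻²⁶) ≈ 7.18×10⁵ Hz.

f ≈ 7.18×10⁵ Hz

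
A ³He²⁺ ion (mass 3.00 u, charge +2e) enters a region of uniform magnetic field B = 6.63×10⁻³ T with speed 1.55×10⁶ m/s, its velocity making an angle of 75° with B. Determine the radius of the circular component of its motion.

r ≈ 3.51 m

v⊥ = v sinθ = 1.55×10⁶·sin75° ≈ 1.497×10⁶ m/s.
r = m v⊥/(|q|B) = (4.983×10⁻²⁷)(1.497×10⁶)/((3.204×10⁻¹⁹)(6.63×10⁻³)) ≈ 3.51 m.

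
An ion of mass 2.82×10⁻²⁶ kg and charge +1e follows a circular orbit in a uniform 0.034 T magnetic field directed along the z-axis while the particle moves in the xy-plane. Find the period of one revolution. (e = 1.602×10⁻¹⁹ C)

The cyclotron period depends only on m, q, B: T = 2πm/(|q|B).
T = 2π(2.82×10⁻²⁶)/((1.602×10⁻¹⁹)(0.034)) ≈ 3.3×10⁻⁵ s.

T ≈ 3.3×10⁻⁵ s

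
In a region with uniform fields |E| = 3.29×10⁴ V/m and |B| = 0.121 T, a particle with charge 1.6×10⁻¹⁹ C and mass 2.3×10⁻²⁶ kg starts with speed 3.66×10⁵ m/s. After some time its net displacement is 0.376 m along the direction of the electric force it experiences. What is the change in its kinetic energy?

The magnetic force is always ⟂ v and does no work; only the electric force changes KE.
ΔKE = F_E · d = |q|E d = (1.6×10⁻¹⁹)(3.29×10⁴)(0.376) ≈ 1.98×10⁻¹⁵ J.

ΔKE ≈ 1.98×10⁻¹⁵ J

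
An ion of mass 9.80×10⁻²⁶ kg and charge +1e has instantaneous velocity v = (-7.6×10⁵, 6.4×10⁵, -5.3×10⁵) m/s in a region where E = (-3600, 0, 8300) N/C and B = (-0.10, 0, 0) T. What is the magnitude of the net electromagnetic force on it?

|F| ≈ 1.44×10⁻¹⁴ N

v×B = (0, 5.30×10⁴, 6.40×10⁴) N/C.
E + v×B = (-3600, 5.30×10⁴, 7.23×10⁴) N/C.
F = q(E + v×B) = (1.602×10⁻¹⁹ C)·(-3600, 5.30×10⁴, 7.23×10⁴) = (-5.77×10⁻¹⁶, 8.49×10⁻¹⁵, 1.16×10⁻¹⁴) N.
|F| = 1.44×10⁻¹⁴ N.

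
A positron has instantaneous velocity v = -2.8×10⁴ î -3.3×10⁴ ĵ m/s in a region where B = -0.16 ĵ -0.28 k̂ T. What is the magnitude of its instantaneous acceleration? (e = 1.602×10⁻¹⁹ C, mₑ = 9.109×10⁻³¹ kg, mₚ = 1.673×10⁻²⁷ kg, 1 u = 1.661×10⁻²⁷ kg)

|a| ≈ 2.27×10¹⁵ m/s²

v×B = (9240, -7840, 4480) N/C.
F = q v×B = (1.602×10⁻¹⁹ C)·(9240, -7840, 4480) = (1.48×10⁻¹⁵, -1.26×10⁻¹⁵, 7.18×10⁻¹⁶) N.
|a| = |F|/m = 2.070×10⁻¹⁵/9.109×10⁻³¹ ≈ 2.27×10¹⁵ m/s².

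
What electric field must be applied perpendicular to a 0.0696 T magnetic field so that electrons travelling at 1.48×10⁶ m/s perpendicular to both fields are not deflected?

E = 1.03×10⁵ V/m

For straight-line motion qE = qvB, so E = vB.
E = 1.48×10⁶ × 0.0696 = 1.03×10⁵ V/m.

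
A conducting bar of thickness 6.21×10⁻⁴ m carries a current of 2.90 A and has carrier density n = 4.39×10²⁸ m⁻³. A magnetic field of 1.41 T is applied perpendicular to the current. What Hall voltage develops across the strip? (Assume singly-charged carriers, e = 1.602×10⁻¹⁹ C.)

V_H = IB/(n e t).
V_H = (2.90)(1.41)/((4.39×10²⁸)(1.602×10⁻¹⁹)(6.21×10⁻⁴)) ≈ 9.36×10⁻⁷ V.

V_H ≈ 9.36×10⁻⁷ V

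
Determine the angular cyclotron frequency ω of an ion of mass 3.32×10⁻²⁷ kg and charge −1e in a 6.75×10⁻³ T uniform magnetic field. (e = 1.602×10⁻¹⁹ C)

ω ≈ 3.26×10⁵ rad/s

ω = |q|B/m.
ω = (1.602×10⁻¹⁹)(6.75×10⁻³)/3.32×10⁻²⁷ ≈ 3.26×10⁵ rad/s.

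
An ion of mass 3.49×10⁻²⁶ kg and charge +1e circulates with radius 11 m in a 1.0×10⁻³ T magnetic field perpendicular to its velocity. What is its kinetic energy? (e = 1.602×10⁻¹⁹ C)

v = |q|Br/m, then KE = ½mv² = (qBr)²/(2m).
v = (1.602×10⁻¹⁹)(1.0×10⁻³)(11)/3.49×10⁻²⁶ ≈ 5.049×10⁴ m/s.
KE = ½(3.49×10⁻²⁶)(5.049×10⁴)² ≈ 4.4×10⁻¹⁷ J.

KE ≈ 4.4×10⁻¹⁷ J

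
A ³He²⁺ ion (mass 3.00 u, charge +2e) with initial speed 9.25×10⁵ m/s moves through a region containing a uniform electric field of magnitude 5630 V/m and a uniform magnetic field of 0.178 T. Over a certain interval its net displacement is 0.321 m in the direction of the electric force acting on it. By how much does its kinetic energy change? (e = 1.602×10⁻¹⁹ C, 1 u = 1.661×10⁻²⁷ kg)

The magnetic force is always ⟂ v and does no work; only the electric force changes KE.
ΔKE = F_E · d = |q|E d = (3.204×10⁻¹⁹)(5630)(0.321) ≈ 5.79×10⁻¹⁶ J.

ΔKE ≈ 5.79×10⁻¹⁶ J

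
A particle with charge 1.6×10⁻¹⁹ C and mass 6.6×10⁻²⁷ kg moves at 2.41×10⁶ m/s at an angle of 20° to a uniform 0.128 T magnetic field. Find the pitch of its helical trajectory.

v∥ = v cosθ = 2.41×10⁶·cos20° ≈ 2.265×10⁶ m/s.
T = 2πm/(|q|B) = 2π(6.6×10⁻²⁷)/((1.6×10⁻¹⁹)(0.128)) ≈ 2.025×10⁻⁶ s.
pitch = v∥ T = (2.265×10⁶)(2.025×10⁻⁶) ≈ 4.59 m.

p ≈ 4.59 m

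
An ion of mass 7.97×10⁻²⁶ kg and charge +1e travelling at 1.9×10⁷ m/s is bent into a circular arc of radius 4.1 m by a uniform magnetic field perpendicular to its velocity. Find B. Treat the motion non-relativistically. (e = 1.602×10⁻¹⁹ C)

From |q|vB = mv²/r, B = mv/(|q|r).
B = (7.97×10⁻²⁶)(1.9×10⁷)/((1.602×10⁻¹⁹)(4.1)) ≈ 2.3 T.

B ≈ 2.3 T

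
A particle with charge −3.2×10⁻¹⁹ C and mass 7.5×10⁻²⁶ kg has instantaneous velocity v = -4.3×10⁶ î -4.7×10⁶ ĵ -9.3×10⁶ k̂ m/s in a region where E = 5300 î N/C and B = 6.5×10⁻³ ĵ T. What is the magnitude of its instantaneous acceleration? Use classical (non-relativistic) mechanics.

|a| ≈ 3.05×10¹¹ m/s²

v×B = (6.04×10⁴, 0, -2.80×10⁴) N/C.
E + v×B = (6.58×10⁴, 0, -2.80×10⁴) N/C.
F = q(E + v×B) = (−3.2×10⁻¹⁹ C)·(6.58×10⁴, 0, -2.80×10⁴) = (-2.10×10⁻¹⁴, 0, 8.94×10⁻¹⁵) N.
|a| = |F|/m = 2.286×10⁻¹⁴/7.5×10⁻²⁶ ≈ 3.05×10¹¹ m/s².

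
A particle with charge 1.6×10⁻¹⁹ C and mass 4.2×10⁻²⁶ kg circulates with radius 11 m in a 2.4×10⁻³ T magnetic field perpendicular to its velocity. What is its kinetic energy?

v = |q|Br/m, then KE = ½mv² = (qBr)²/(2m).
v = (1.6×10⁻¹⁹)(2.4×10⁻³)(11)/4.2×10⁻²⁶ ≈ 1.006×10⁵ m/s.
KE = ½(4.2×10⁻²⁶)(1.006×10⁵)² ≈ 2.1×10⁻¹⁶ J.

KE ≈ 2.1×10⁻¹⁶ J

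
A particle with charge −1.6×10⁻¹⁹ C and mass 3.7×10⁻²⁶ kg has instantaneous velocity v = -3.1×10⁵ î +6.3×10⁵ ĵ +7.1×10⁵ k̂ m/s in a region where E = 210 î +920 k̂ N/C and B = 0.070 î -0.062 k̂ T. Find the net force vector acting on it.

v×B = (-3.91×10⁴, 3.05×10⁴, -4.41×10⁴) N/C.
E + v×B = (-3.88×10⁴, 3.05×10⁴, -4.32×10⁴) N/C.
F = q(E + v×B) = (−1.6×10⁻¹⁹ C)·(-3.88×10⁴, 3.05×10⁴, -4.32×10⁴) = (6.22×10⁻¹⁵, -4.88×10⁻¹⁵, 6.91×10⁻¹⁵) N.

F ≈ (6.22×10⁻¹⁵, -4.88×10⁻¹⁵, 6.91×10⁻¹⁵) N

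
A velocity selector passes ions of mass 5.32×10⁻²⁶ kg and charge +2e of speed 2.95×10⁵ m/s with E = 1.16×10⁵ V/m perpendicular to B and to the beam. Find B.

B = 0.393 T

Balance of forces in the selector: qE = qvB ⇒ B = E/v.
B = 1.16×10⁵/2.95×10⁵ = 0.393 T.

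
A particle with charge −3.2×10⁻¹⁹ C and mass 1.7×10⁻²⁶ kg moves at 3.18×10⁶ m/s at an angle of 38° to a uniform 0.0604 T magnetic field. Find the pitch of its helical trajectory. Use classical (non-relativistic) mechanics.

p ≈ 13.8 m

v∥ = v cosθ = 3.18×10⁶·cos38° ≈ 2.506×10⁶ m/s.
T = 2πm/(|q|B) = 2π(1.7×10⁻²⁶)/((3.2×10⁻¹⁹)(0.0604)) ≈ 5.526×10⁻⁶ s.
pitch = v∥ T = (2.506×10⁶)(5.526×10⁻⁶) ≈ 13.8 m.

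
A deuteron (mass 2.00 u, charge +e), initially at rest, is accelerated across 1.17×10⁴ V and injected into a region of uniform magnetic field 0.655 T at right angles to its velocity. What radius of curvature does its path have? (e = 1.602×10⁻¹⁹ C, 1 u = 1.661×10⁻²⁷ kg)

Acceleration: |q|V = ½mv² ⇒ v = √(2|q|V/m) = √(2·1.602×10⁻¹⁹·1.17×10⁴/3.322×10⁻²⁷) ≈ 1.062×10⁶ m/s.
In the field: r = mv/(|q|B) = (3.322×10⁻²⁷)(1.062×10⁶)/((1.602×10⁻¹⁹)(0.655)) ≈ 0.0336 m.

r ≈ 0.0336 m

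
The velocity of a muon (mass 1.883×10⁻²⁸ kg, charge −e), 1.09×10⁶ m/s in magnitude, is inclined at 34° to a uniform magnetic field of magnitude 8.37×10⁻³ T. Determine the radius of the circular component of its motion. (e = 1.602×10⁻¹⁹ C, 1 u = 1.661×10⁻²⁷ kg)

r ≈ 0.0856 m

v⊥ = v sinθ = 1.09×10⁶·sin34° ≈ 6.095×10⁵ m/s.
r = m v⊥/(|q|B) = (1.883×10⁻²⁸)(6.095×10⁵)/((1.602×10⁻¹⁹)(8.37×10⁻³)) ≈ 0.0856 m.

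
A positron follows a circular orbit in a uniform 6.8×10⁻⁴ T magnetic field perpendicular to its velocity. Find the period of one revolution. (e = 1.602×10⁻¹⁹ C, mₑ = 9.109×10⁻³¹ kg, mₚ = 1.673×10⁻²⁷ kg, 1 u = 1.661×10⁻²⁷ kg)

T ≈ 5.3×10⁻⁸ s

The cyclotron period depends only on m, q, B: T = 2πm/(|q|B).
T = 2π(9.109×10⁻³¹)/((1.602×10⁻¹⁹)(6.8×10⁻⁴)) ≈ 5.3×10⁻⁸ s.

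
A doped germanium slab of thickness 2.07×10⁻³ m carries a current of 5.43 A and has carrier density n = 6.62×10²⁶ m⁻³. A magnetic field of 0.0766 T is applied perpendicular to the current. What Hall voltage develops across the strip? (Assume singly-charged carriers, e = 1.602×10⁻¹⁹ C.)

V_H ≈ 1.89×10⁻⁶ V

V_H = IB/(n e t).
V_H = (5.43)(0.0766)/((6.62×10²⁶)(1.602×10⁻¹⁹)(2.07×10⁻³)) ≈ 1.89×10⁻⁶ V.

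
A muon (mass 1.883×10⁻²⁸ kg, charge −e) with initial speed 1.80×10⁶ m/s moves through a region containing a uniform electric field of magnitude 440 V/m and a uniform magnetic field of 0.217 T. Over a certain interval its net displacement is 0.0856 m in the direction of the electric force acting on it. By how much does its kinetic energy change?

The magnetic force is always ⟂ v and does no work; only the electric force changes KE.
ΔKE = F_E · d = |q|E d = (1.602×10⁻¹⁹)(440)(0.0856) ≈ 6.03×10⁻¹⁸ J.

ΔKE ≈ 6.03×10⁻¹⁸ J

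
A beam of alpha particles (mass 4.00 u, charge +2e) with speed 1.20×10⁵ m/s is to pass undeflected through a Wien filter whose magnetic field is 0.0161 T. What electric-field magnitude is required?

For straight-line motion qE = qvB, so E = vB.
E = 1.20×10⁵ × 0.0161 = 1930 V/m.

E = 1930 V/m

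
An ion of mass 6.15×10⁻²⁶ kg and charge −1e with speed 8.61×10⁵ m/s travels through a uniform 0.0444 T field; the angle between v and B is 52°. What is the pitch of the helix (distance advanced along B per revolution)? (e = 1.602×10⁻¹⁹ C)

p ≈ 28.8 m

v∥ = v cosθ = 8.61×10⁵·cos52° ≈ 5.301×10⁵ m/s.
T = 2πm/(|q|B) = 2π(6.15×10⁻²⁶)/((1.602×10⁻¹⁹)(0.0444)) ≈ 5.433×10⁻⁵ s.
pitch = v∥ T = (5.301×10⁵)(5.433×10⁻⁵) ≈ 28.8 m.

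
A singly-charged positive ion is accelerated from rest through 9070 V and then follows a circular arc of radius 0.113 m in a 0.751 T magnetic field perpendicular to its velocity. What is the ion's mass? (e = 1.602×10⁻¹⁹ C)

m ≈ 6.36×10⁻²⁶ kg

Combine |q|V = ½mv² and r = mv/(|q|B): eliminate v to get m = qB²r²/(2V).
m = (1.602×10⁻¹⁹)(0.751)²(0.113)²/(2·9070) ≈ 6.36×10⁻²⁶ kg.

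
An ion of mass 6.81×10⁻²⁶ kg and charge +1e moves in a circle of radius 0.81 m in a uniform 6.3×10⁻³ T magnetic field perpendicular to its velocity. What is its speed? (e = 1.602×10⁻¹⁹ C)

From |q|vB = mv²/r, v = |q|Br/m.
v = (1.602×10⁻¹⁹)(6.3×10⁻³)(0.81)/6.81×10⁻²⁶ ≈ 1.2×10⁴ m/s.

v ≈ 1.2×10⁴ m/s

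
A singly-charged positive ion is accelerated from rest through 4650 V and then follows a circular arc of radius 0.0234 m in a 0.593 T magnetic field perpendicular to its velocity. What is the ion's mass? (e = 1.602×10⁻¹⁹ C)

Combine |q|V = ½mv² and r = mv/(|q|B): eliminate v to get m = qB²r²/(2V).
m = (1.602×10⁻¹⁹)(0.593)²(0.0234)²/(2·4650) ≈ 3.32×10⁻²⁷ kg.

m ≈ 3.32×10⁻²⁷ kg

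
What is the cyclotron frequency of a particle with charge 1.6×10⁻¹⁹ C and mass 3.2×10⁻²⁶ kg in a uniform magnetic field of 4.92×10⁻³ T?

f = |q|B/(2πm).
f = (1.6×10⁻¹⁹)(4.92×10⁻³)/(2π·3.2×10⁻²⁶) ≈ 3920 Hz.

f ≈ 3920 Hz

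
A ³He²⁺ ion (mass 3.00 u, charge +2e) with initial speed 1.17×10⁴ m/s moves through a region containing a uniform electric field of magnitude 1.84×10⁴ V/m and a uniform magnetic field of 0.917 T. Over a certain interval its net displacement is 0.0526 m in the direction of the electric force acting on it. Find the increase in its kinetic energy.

ΔKE ≈ 3.10×10⁻¹⁶ J

The magnetic force is always ⟂ v and does no work; only the electric force changes KE.
ΔKE = F_E · d = |q|E d = (3.204×10⁻¹⁹)(1.84×10⁴)(0.0526) ≈ 3.10×10⁻¹⁶ J.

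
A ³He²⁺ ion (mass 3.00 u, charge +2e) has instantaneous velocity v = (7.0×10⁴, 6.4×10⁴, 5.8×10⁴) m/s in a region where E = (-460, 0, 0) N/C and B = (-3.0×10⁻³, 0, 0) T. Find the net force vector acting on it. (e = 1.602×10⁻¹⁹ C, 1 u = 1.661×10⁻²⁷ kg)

F ≈ (-1.47×10⁻¹⁶, -5.57×10⁻¹⁷, 6.15×10⁻¹⁷) N

v×B = (0, -174, 192) N/C.
E + v×B = (-460, -174, 192) N/C.
F = q(E + v×B) = (3.204×10⁻¹⁹ C)·(-460, -174, 192) = (-1.47×10⁻¹⁶, -5.57×10⁻¹⁷, 6.15×10⁻¹⁷) N.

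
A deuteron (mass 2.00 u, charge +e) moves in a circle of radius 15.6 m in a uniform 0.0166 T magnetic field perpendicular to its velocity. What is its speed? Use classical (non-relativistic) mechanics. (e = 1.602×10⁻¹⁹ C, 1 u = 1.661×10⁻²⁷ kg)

From |q|vB = mv²/r, v = |q|Br/m.
v = (1.602×10⁻¹⁹)(0.0166)(15.6)/3.322×10⁻²⁷ ≈ 1.25×10⁷ m/s.

v ≈ 1.25×10⁷ m/s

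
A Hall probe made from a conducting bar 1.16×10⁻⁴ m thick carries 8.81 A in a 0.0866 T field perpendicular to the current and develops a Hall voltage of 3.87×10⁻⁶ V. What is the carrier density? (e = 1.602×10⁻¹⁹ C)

From V_H = IB/(n e t), n = IB/(V_H e t).
n = (8.81)(0.0866)/((3.87×10⁻⁶)(1.602×10⁻¹⁹)(1.16×10⁻⁴)) ≈ 1.06×10²⁸ m⁻³.

n ≈ 1.06×10²⁸ m⁻³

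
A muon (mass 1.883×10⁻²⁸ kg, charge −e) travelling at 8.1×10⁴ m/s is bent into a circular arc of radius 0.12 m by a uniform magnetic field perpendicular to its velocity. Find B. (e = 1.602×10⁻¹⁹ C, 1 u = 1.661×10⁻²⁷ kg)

From |q|vB = mv²/r, B = mv/(|q|r).
B = (1.883×10⁻²⁸)(8.1×10⁴)/((1.602×10⁻¹⁹)(0.12)) ≈ 7.9×10⁻⁴ T.

B ≈ 7.9×10⁻⁴ T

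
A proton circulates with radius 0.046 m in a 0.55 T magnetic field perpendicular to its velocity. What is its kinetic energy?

v = |q|Br/m, then KE = ½mv² = (qBr)²/(2m).
v = (1.602×10⁻¹⁹)(0.55)(0.046)/1.673×10⁻²⁷ ≈ 2.423×10⁶ m/s.
KE = ½(1.673×10⁻²⁷)(2.423×10⁶)² ≈ 4.9×10⁻¹⁵ J = 3.1×10⁴ eV.

KE ≈ 3.1×10⁴ eV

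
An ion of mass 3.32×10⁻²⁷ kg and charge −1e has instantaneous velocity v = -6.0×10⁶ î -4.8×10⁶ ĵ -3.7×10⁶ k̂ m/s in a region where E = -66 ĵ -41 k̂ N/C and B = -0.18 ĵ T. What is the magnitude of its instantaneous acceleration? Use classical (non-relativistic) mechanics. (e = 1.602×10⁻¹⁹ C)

v×B = (-6.66×10⁵, 0, 1.08×10⁶) N/C.
E + v×B = (-6.66×10⁵, -66.0, 1.08×10⁶) N/C.
F = q(E + v×B) = (−1.602×10⁻¹⁹ C)·(-6.66×10⁵, -66.0, 1.08×10⁶) = (1.07×10⁻¹³, 1.06×10⁻¹⁷, -1.73×10⁻¹³) N.
|a| = |F|/m = 2.033×10⁻¹³/3.32×10⁻²⁷ ≈ 6.12×10¹³ m/s².

|a| ≈ 6.12×10¹³ m/s²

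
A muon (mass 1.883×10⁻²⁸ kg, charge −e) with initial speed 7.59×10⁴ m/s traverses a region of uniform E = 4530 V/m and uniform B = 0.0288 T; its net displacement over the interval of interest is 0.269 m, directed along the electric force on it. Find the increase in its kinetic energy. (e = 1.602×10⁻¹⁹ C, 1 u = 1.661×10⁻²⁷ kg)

ΔKE ≈ 1.95×10⁻¹⁶ J

The magnetic force is always ⟂ v and does no work; only the electric force changes KE.
ΔKE = F_E · d = |q|E d = (1.602×10⁻¹⁹)(4530)(0.269) ≈ 1.95×10⁻¹⁶ J.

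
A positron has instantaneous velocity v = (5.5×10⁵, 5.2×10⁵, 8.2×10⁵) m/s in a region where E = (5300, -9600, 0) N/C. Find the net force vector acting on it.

F ≈ (8.49×10⁻¹⁶, -1.54×10⁻¹⁵, 0) N

Only an electric field acts, so F = qE = (1.602×10⁻¹⁹ C)·(5300, -9600, 0) = (8.49×10⁻¹⁶, -1.54×10⁻¹⁵, 0) N.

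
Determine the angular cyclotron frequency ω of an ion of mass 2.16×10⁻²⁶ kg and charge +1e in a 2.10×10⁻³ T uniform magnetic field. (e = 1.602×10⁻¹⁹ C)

ω ≈ 1.56×10⁴ rad/s

ω = |q|B/m.
ω = (1.602×10⁻¹⁹)(2.10×10⁻³)/2.16×10⁻²⁶ ≈ 1.56×10⁴ rad/s.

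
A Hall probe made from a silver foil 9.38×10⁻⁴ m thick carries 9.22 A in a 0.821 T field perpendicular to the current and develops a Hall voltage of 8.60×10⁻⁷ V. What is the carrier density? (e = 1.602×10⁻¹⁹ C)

n ≈ 5.86×10²⁸ m⁻³

From V_H = IB/(n e t), n = IB/(V_H e t).
n = (9.22)(0.821)/((8.60×10⁻⁷)(1.602×10⁻¹⁹)(9.38×10⁻⁴)) ≈ 5.86×10²⁸ m⁻³.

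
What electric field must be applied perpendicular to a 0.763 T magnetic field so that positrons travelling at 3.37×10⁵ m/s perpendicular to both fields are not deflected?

E = 2.57×10⁵ V/m

For straight-line motion qE = qvB, so E = vB.
E = 3.37×10⁵ × 0.763 = 2.57×10⁵ V/m.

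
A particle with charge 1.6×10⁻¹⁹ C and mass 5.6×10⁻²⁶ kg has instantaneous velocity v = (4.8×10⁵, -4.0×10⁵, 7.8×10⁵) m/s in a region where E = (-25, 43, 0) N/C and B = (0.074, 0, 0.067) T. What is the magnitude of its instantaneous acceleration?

|a| ≈ 1.36×10¹¹ m/s²

v×B = (-2.68×10⁴, 2.56×10⁴, 2.96×10⁴) N/C.
E + v×B = (-2.68×10⁴, 2.56×10⁴, 2.96×10⁴) N/C.
F = q(E + v×B) = (1.6×10⁻¹⁹ C)·(-2.68×10⁴, 2.56×10⁴, 2.96×10⁴) = (-4.29×10⁻¹⁵, 4.10×10⁻¹⁵, 4.74×10⁻¹⁵) N.
|a| = |F|/m = 7.592×10⁻¹⁵/5.6×10⁻²⁶ ≈ 1.36×10¹¹ m/s².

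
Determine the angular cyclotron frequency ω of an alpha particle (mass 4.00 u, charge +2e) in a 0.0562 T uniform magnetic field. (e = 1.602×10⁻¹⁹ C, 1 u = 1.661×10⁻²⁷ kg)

ω = |q|B/m.
ω = (3.204×10⁻¹⁹)(0.0562)/6.644×10⁻²⁷ ≈ 2.71×10⁶ rad/s.

ω ≈ 2.71×10⁶ rad/s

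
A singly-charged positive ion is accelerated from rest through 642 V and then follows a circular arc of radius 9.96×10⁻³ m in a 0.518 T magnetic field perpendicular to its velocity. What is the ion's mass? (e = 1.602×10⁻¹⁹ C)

m ≈ 3.32×10⁻²⁷ kg

Combine |q|V = ½mv² and r = mv/(|q|B): eliminate v to get m = qB²r²/(2V).
m = (1.602×10⁻¹⁹)(0.518)²(9.96×10⁻³)²/(2·642) ≈ 3.32×10⁻²⁷ kg.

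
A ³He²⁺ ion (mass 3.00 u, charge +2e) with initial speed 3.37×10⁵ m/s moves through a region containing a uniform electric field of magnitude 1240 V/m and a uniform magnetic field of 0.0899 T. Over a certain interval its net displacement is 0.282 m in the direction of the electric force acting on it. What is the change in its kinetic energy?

The magnetic force is always ⟂ v and does no work; only the electric force changes KE.
ΔKE = F_E · d = |q|E d = (3.204×10⁻¹⁹)(1240)(0.282) ≈ 1.12×10⁻¹⁶ J.

ΔKE ≈ 1.12×10⁻¹⁶ J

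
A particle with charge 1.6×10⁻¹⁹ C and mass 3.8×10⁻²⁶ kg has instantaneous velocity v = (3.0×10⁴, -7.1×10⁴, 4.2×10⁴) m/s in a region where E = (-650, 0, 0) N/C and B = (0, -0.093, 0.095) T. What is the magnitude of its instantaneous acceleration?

v×B = (-2840, -2850, -2790) N/C.
E + v×B = (-3490, -2850, -2790) N/C.
F = q(E + v×B) = (1.6×10⁻¹⁹ C)·(-3490, -2850, -2790) = (-5.58×10⁻¹⁶, -4.56×10⁻¹⁶, -4.46×10⁻¹⁶) N.
|a| = |F|/m = 8.478×10⁻¹⁶/3.8×10⁻²⁶ ≈ 2.23×10¹⁰ m/s².

|a| ≈ 2.23×10¹⁰ m/s²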